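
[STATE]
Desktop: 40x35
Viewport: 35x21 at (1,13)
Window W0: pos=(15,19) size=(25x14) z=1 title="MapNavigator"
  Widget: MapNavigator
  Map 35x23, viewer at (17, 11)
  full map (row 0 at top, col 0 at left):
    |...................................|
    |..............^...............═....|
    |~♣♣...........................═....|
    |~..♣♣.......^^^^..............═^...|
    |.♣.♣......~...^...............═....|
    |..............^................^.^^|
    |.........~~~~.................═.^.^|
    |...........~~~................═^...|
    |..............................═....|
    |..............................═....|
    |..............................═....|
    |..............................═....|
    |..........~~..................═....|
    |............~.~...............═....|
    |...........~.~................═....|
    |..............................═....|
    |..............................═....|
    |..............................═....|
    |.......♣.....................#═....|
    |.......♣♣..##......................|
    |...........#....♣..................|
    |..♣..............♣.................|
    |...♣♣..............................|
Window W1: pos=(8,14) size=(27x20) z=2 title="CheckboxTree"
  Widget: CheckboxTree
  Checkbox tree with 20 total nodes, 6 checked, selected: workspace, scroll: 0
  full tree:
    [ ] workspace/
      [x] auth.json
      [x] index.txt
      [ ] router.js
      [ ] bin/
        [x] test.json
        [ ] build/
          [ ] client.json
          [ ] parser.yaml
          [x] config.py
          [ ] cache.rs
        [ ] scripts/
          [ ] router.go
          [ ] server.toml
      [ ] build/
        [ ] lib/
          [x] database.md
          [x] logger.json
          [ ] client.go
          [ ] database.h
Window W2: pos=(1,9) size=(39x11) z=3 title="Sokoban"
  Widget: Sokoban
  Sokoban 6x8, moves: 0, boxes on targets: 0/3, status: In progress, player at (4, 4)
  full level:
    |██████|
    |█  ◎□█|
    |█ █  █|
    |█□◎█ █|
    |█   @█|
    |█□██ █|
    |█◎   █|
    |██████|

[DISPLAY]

┃█  ◎□█                            
┃█ █  █                            
┃█□◎█ █                            
┃█   @█                            
┃█□██ █                            
┃█◎   █                            
┗━━━━━━━━━━━━━━━━━━━━━━━━━━━━━━━━━━
       ┃   [ ] router.js         ┃ 
       ┃   [-] bin/              ┃─
       ┃     [x] test.json       ┃.
       ┃     [-] build/          ┃.
       ┃       [ ] client.json   ┃.
       ┃       [ ] parser.yaml   ┃.
       ┃       [x] config.py     ┃.
       ┃       [ ] cache.rs      ┃.
       ┃     [ ] scripts/        ┃.
       ┃       [ ] router.go     ┃.
       ┃       [ ] server.toml   ┃.
       ┃   [-] build/            ┃.
       ┃     [-] lib/            ┃━
       ┗━━━━━━━━━━━━━━━━━━━━━━━━━┛ 


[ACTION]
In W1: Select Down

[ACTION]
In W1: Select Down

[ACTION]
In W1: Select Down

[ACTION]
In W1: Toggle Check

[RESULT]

┃█  ◎□█                            
┃█ █  █                            
┃█□◎█ █                            
┃█   @█                            
┃█□██ █                            
┃█◎   █                            
┗━━━━━━━━━━━━━━━━━━━━━━━━━━━━━━━━━━
       ┃>  [x] router.js         ┃ 
       ┃   [-] bin/              ┃─
       ┃     [x] test.json       ┃.
       ┃     [-] build/          ┃.
       ┃       [ ] client.json   ┃.
       ┃       [ ] parser.yaml   ┃.
       ┃       [x] config.py     ┃.
       ┃       [ ] cache.rs      ┃.
       ┃     [ ] scripts/        ┃.
       ┃       [ ] router.go     ┃.
       ┃       [ ] server.toml   ┃.
       ┃   [-] build/            ┃.
       ┃     [-] lib/            ┃━
       ┗━━━━━━━━━━━━━━━━━━━━━━━━━┛ 


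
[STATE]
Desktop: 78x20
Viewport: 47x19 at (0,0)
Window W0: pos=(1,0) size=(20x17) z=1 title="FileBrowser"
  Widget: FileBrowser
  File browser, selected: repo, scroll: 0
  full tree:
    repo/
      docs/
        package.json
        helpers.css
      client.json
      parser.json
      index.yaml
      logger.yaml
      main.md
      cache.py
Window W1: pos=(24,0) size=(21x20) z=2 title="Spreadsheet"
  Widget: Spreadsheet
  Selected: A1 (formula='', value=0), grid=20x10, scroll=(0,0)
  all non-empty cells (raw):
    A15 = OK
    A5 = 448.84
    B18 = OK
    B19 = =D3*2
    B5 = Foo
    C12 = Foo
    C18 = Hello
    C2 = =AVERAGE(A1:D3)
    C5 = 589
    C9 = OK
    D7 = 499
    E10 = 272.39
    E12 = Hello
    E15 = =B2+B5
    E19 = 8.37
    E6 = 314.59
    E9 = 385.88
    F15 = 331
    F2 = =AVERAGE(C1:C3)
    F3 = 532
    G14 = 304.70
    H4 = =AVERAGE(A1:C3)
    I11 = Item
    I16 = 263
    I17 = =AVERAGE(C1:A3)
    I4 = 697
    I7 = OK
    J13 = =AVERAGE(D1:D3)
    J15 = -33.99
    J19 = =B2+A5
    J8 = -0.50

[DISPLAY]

 ┏━━━━━━━━━━━━━━━━━━┓   ┏━━━━━━━━━━━━━━━━━━━┓  
 ┃ FileBrowser      ┃   ┃ Spreadsheet       ┃  
 ┠──────────────────┨   ┠───────────────────┨  
 ┃> [-] repo/       ┃   ┃A1:                ┃  
 ┃    [+] docs/     ┃   ┃       A       B   ┃  
 ┃    client.json   ┃   ┃-------------------┃  
 ┃    parser.json   ┃   ┃  1      [0]       ┃  
 ┃    index.yaml    ┃   ┃  2        0       ┃  
 ┃    logger.yaml   ┃   ┃  3        0       ┃  
 ┃    main.md       ┃   ┃  4        0       ┃  
 ┃    cache.py      ┃   ┃  5   448.84Foo    ┃  
 ┃                  ┃   ┃  6        0       ┃  
 ┃                  ┃   ┃  7        0       ┃  
 ┃                  ┃   ┃  8        0       ┃  
 ┃                  ┃   ┃  9        0       ┃  
 ┃                  ┃   ┃ 10        0       ┃  
 ┗━━━━━━━━━━━━━━━━━━┛   ┃ 11        0       ┃  
                        ┃ 12        0       ┃  
                        ┃ 13        0       ┃  


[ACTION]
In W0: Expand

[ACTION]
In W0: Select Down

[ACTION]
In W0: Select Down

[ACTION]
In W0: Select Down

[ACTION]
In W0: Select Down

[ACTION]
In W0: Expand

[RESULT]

 ┏━━━━━━━━━━━━━━━━━━┓   ┏━━━━━━━━━━━━━━━━━━━┓  
 ┃ FileBrowser      ┃   ┃ Spreadsheet       ┃  
 ┠──────────────────┨   ┠───────────────────┨  
 ┃  [-] repo/       ┃   ┃A1:                ┃  
 ┃    [+] docs/     ┃   ┃       A       B   ┃  
 ┃    client.json   ┃   ┃-------------------┃  
 ┃    parser.json   ┃   ┃  1      [0]       ┃  
 ┃  > index.yaml    ┃   ┃  2        0       ┃  
 ┃    logger.yaml   ┃   ┃  3        0       ┃  
 ┃    main.md       ┃   ┃  4        0       ┃  
 ┃    cache.py      ┃   ┃  5   448.84Foo    ┃  
 ┃                  ┃   ┃  6        0       ┃  
 ┃                  ┃   ┃  7        0       ┃  
 ┃                  ┃   ┃  8        0       ┃  
 ┃                  ┃   ┃  9        0       ┃  
 ┃                  ┃   ┃ 10        0       ┃  
 ┗━━━━━━━━━━━━━━━━━━┛   ┃ 11        0       ┃  
                        ┃ 12        0       ┃  
                        ┃ 13        0       ┃  


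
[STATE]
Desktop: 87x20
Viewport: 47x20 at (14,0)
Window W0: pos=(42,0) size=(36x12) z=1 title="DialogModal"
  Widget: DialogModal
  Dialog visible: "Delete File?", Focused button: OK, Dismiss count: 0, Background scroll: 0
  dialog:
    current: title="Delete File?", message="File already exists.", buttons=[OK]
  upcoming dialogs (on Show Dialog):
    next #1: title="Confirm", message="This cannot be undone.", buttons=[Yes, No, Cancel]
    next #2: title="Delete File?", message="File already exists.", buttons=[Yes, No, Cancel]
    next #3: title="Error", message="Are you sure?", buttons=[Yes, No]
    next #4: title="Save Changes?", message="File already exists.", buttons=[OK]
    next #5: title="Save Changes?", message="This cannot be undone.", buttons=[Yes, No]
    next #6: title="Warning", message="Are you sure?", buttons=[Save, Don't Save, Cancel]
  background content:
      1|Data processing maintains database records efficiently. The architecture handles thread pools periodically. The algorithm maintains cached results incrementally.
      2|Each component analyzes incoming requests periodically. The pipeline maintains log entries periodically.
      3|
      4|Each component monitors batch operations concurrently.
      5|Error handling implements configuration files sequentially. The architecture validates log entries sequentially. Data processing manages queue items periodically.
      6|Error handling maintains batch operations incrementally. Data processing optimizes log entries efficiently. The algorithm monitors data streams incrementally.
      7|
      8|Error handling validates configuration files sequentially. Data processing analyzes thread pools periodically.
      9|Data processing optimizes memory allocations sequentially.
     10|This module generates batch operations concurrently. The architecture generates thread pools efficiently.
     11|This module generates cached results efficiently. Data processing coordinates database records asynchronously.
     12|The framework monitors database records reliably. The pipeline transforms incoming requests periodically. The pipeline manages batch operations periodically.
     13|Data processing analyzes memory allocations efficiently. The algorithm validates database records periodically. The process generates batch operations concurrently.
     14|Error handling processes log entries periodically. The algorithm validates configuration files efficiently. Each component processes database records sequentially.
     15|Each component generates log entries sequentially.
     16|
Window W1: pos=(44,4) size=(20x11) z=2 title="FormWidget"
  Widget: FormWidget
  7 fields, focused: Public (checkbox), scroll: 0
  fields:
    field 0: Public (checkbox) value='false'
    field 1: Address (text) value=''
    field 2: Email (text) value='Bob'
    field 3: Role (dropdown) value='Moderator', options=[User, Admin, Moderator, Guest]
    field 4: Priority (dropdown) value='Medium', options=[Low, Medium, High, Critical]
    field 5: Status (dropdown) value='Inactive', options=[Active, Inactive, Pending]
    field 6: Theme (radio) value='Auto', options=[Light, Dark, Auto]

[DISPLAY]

                            ┏━━━━━━━━━━━━━━━━━━
                            ┃ DialogModal      
                            ┠──────────────────
                            ┃Data processing ma
                            ┃E┏━━━━━━━━━━━━━━━━
                            ┃ ┃ FormWidget     
                            ┃E┠────────────────
                            ┃E┃> Public:     [ 
                            ┃E┃  Address:    [ 
                            ┃ ┃  Email:      [B
                            ┃E┃  Role:       [M
                            ┗━┃  Priority:   [M
                              ┃  Status:     [I
                              ┃  Theme:      ( 
                              ┗━━━━━━━━━━━━━━━━
                                               
                                               
                                               
                                               
                                               


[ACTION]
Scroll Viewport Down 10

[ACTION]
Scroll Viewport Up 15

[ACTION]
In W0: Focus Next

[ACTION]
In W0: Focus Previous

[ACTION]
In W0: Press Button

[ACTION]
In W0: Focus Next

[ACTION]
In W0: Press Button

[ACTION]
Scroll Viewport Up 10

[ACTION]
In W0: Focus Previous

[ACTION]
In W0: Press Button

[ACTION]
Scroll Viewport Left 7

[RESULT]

                                   ┏━━━━━━━━━━━
                                   ┃ DialogModa
                                   ┠───────────
                                   ┃Data proces
                                   ┃E┏━━━━━━━━━
                                   ┃ ┃ FormWidg
                                   ┃E┠─────────
                                   ┃E┃> Public:
                                   ┃E┃  Address
                                   ┃ ┃  Email: 
                                   ┃E┃  Role:  
                                   ┗━┃  Priorit
                                     ┃  Status:
                                     ┃  Theme: 
                                     ┗━━━━━━━━━
                                               
                                               
                                               
                                               
                                               


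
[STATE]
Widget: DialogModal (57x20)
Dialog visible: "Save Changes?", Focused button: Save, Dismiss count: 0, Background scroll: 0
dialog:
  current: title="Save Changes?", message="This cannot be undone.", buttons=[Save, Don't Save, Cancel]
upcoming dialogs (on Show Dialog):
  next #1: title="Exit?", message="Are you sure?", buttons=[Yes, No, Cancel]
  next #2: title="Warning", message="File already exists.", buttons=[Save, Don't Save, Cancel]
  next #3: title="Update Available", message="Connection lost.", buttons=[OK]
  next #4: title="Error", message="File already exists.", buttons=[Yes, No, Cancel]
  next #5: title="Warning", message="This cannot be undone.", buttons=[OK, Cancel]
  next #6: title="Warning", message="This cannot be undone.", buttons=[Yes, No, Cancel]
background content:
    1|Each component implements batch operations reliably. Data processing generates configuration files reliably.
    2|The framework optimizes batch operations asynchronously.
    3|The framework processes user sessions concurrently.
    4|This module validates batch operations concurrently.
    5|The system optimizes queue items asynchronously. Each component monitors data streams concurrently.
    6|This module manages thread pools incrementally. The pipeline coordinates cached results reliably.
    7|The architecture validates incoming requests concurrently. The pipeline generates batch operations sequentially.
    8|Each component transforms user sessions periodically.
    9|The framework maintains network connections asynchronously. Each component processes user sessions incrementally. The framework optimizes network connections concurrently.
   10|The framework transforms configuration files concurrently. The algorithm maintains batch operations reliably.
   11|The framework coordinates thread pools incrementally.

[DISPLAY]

Each component implements batch operations reliably. Data
The framework optimizes batch operations asynchronously. 
The framework processes user sessions concurrently.      
This module validates batch operations concurrently.     
The system optimizes queue items asynchronously. Each com
This module manages thread pools incrementally. The pipel
The architecture validates incoming requests concurrently
Each compone┌──────────────────────────────┐odically.    
The framewor│        Save Changes?         │asynchronousl
The framewor│    This cannot be undone.    │ concurrently
The framewor│ [Save]  Don't Save   Cancel  │mentally.    
            └──────────────────────────────┘             
                                                         
                                                         
                                                         
                                                         
                                                         
                                                         
                                                         
                                                         


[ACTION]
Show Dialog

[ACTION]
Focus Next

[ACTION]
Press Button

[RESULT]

Each component implements batch operations reliably. Data
The framework optimizes batch operations asynchronously. 
The framework processes user sessions concurrently.      
This module validates batch operations concurrently.     
The system optimizes queue items asynchronously. Each com
This module manages thread pools incrementally. The pipel
The architecture validates incoming requests concurrently
Each component transforms user sessions periodically.    
The framework maintains network connections asynchronousl
The framework transforms configuration files concurrently
The framework coordinates thread pools incrementally.    
                                                         
                                                         
                                                         
                                                         
                                                         
                                                         
                                                         
                                                         
                                                         


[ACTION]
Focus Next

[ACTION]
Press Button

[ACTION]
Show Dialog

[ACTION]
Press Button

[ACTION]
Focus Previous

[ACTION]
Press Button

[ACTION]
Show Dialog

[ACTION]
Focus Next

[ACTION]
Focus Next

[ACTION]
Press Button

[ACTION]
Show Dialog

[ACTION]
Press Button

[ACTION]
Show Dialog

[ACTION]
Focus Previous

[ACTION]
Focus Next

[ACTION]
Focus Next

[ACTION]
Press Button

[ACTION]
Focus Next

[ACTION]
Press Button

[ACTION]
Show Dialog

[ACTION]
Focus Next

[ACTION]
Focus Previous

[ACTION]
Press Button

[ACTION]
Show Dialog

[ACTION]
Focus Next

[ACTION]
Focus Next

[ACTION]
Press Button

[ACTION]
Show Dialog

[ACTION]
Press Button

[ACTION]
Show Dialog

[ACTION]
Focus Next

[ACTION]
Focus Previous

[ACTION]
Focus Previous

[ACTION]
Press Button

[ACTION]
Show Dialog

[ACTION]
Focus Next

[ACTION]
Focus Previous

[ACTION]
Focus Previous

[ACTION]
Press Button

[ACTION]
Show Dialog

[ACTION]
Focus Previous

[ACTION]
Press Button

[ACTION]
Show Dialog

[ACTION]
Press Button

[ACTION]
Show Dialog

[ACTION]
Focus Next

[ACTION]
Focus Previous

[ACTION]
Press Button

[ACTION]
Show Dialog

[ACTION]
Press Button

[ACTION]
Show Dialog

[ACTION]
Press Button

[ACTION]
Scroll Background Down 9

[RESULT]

The framework transforms configuration files concurrently
The framework coordinates thread pools incrementally.    
                                                         
                                                         
                                                         
                                                         
                                                         
                                                         
                                                         
                                                         
                                                         
                                                         
                                                         
                                                         
                                                         
                                                         
                                                         
                                                         
                                                         
                                                         


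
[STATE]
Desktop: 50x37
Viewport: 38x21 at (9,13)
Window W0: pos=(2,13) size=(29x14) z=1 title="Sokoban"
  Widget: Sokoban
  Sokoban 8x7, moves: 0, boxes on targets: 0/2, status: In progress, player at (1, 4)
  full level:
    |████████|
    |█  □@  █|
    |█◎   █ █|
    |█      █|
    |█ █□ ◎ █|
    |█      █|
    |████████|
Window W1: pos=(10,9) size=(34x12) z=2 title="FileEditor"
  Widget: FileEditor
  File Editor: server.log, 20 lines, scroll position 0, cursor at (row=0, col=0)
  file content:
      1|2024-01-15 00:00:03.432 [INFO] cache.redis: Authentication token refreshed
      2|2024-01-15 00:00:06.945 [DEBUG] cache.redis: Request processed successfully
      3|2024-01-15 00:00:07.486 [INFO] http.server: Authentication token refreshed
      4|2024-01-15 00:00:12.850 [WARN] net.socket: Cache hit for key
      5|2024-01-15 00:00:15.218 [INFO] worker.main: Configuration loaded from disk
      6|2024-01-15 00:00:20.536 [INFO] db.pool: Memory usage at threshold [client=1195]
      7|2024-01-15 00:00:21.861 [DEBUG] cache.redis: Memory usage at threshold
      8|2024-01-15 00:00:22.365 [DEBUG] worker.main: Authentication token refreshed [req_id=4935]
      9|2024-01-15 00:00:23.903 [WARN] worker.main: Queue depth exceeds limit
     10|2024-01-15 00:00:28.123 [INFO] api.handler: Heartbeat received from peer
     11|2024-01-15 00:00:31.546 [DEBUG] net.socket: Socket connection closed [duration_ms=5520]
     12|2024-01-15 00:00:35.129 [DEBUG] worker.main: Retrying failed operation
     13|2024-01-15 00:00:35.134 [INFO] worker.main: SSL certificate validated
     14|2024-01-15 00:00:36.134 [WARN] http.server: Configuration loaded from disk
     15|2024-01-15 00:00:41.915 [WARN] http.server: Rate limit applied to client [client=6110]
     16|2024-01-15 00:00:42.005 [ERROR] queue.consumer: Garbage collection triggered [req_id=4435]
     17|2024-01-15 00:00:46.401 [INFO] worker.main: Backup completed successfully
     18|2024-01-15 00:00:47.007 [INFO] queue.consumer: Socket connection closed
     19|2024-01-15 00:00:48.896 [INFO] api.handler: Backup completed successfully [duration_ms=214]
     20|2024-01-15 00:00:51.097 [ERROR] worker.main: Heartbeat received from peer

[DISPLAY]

━┃2024-01-15 00:00:06.945 [DEBUG]█┃   
a┃2024-01-15 00:00:07.486 [INFO] ░┃   
─┃2024-01-15 00:00:12.850 [WARN] ░┃   
█┃2024-01-15 00:00:15.218 [INFO] ░┃   
 ┃2024-01-15 00:00:20.536 [INFO] ░┃   
 ┃2024-01-15 00:00:21.861 [DEBUG]░┃   
 ┃2024-01-15 00:00:22.365 [DEBUG]▼┃   
 ┗━━━━━━━━━━━━━━━━━━━━━━━━━━━━━━━━┛   
 █                   ┃                
██                   ┃                
 0  0/2              ┃                
                     ┃                
                     ┃                
━━━━━━━━━━━━━━━━━━━━━┛                
                                      
                                      
                                      
                                      
                                      
                                      
                                      


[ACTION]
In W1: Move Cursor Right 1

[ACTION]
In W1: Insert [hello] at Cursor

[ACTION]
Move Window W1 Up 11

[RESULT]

━━━━━━━━━━━━━━━━━━━━━┓                
an                   ┃                
─────────────────────┨                
██                   ┃                
 █                   ┃                
 █                   ┃                
 █                   ┃                
 █                   ┃                
 █                   ┃                
██                   ┃                
 0  0/2              ┃                
                     ┃                
                     ┃                
━━━━━━━━━━━━━━━━━━━━━┛                
                                      
                                      
                                      
                                      
                                      
                                      
                                      


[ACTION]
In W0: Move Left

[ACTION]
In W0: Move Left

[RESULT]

━━━━━━━━━━━━━━━━━━━━━┓                
an                   ┃                
─────────────────────┨                
██                   ┃                
 █                   ┃                
 █                   ┃                
 █                   ┃                
 █                   ┃                
 █                   ┃                
██                   ┃                
 2  0/2              ┃                
                     ┃                
                     ┃                
━━━━━━━━━━━━━━━━━━━━━┛                
                                      
                                      
                                      
                                      
                                      
                                      
                                      


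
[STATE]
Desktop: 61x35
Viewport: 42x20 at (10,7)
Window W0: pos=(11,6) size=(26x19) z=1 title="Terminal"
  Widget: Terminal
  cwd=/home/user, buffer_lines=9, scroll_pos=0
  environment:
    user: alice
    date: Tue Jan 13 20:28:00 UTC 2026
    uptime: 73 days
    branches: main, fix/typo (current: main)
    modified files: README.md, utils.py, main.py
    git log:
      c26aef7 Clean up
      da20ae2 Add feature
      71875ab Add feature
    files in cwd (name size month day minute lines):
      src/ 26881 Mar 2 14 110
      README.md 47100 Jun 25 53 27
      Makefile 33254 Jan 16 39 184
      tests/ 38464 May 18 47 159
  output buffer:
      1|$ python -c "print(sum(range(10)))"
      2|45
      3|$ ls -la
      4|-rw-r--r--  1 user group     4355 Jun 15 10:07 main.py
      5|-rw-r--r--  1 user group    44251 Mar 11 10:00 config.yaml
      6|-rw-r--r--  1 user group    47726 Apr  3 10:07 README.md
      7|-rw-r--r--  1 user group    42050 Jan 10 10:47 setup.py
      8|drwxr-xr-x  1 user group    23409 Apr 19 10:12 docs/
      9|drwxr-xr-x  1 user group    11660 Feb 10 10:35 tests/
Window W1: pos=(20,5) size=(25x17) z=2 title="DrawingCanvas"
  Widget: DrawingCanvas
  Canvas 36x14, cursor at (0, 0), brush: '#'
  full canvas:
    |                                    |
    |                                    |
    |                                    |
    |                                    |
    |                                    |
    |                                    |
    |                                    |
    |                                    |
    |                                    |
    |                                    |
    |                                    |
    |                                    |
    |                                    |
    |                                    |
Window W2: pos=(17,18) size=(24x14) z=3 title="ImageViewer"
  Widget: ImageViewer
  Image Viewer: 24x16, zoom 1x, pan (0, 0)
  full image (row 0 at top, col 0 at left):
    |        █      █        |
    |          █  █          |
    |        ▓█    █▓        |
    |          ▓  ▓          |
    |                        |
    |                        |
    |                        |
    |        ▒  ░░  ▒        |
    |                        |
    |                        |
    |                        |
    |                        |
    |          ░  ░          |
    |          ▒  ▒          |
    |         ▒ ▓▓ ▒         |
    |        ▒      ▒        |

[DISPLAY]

 ┃ Termina┠───────────────────────┨       
 ┠────────┃+                      ┃       
 ┃$ python┃                       ┃       
 ┃45      ┃                       ┃       
 ┃$ ls -la┃                       ┃       
 ┃-rw-r--r┃                       ┃       
 ┃-rw-r--r┃                       ┃       
 ┃-rw-r--r┃                       ┃       
 ┃-rw-r--r┃                       ┃       
 ┃drwxr-xr┃                       ┃       
 ┃drwxr-xr┃                       ┃       
 ┃$ █  ┏━━━━━━━━━━━━━━━━━━━━━━┓   ┃       
 ┃     ┃ ImageViewer          ┃   ┃       
 ┃     ┠──────────────────────┨   ┃       
 ┃     ┃        █      █      ┃━━━┛       
 ┃     ┃          █  █        ┃           
 ┃     ┃        ▓█    █▓      ┃           
 ┗━━━━━┃          ▓  ▓        ┃           
       ┃                      ┃           
       ┃                      ┃           


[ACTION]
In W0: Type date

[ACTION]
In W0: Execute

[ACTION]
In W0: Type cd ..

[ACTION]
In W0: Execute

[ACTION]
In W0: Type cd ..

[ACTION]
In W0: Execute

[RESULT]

 ┃ Termina┠───────────────────────┨       
 ┠────────┃+                      ┃       
 ┃45      ┃                       ┃       
 ┃$ ls -la┃                       ┃       
 ┃-rw-r--r┃                       ┃       
 ┃-rw-r--r┃                       ┃       
 ┃-rw-r--r┃                       ┃       
 ┃-rw-r--r┃                       ┃       
 ┃drwxr-xr┃                       ┃       
 ┃drwxr-xr┃                       ┃       
 ┃$ date  ┃                       ┃       
 ┃Tue J┏━━━━━━━━━━━━━━━━━━━━━━┓   ┃       
 ┃$ cd ┃ ImageViewer          ┃   ┃       
 ┃     ┠──────────────────────┨   ┃       
 ┃$ cd ┃        █      █      ┃━━━┛       
 ┃     ┃          █  █        ┃           
 ┃$ █  ┃        ▓█    █▓      ┃           
 ┗━━━━━┃          ▓  ▓        ┃           
       ┃                      ┃           
       ┃                      ┃           


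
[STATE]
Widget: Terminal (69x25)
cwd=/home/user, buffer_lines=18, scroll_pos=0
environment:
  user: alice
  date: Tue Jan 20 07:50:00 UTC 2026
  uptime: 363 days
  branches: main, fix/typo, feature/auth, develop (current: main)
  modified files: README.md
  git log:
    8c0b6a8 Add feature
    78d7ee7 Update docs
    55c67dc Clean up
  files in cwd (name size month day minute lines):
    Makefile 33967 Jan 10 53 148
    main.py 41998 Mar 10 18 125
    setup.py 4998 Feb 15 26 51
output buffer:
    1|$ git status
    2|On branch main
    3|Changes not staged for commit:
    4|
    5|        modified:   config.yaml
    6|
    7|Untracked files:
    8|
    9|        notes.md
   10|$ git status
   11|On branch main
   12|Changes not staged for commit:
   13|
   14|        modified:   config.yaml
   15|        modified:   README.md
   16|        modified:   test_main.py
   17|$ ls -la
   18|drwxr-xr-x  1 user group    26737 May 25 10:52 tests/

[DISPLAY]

$ git status                                                         
On branch main                                                       
Changes not staged for commit:                                       
                                                                     
        modified:   config.yaml                                      
                                                                     
Untracked files:                                                     
                                                                     
        notes.md                                                     
$ git status                                                         
On branch main                                                       
Changes not staged for commit:                                       
                                                                     
        modified:   config.yaml                                      
        modified:   README.md                                        
        modified:   test_main.py                                     
$ ls -la                                                             
drwxr-xr-x  1 user group    26737 May 25 10:52 tests/                
$ █                                                                  
                                                                     
                                                                     
                                                                     
                                                                     
                                                                     
                                                                     


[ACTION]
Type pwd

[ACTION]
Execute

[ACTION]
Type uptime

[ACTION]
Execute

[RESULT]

$ git status                                                         
On branch main                                                       
Changes not staged for commit:                                       
                                                                     
        modified:   config.yaml                                      
                                                                     
Untracked files:                                                     
                                                                     
        notes.md                                                     
$ git status                                                         
On branch main                                                       
Changes not staged for commit:                                       
                                                                     
        modified:   config.yaml                                      
        modified:   README.md                                        
        modified:   test_main.py                                     
$ ls -la                                                             
drwxr-xr-x  1 user group    26737 May 25 10:52 tests/                
$ pwd                                                                
/home/user                                                           
$ uptime                                                             
 10:00  up 363 days                                                  
$ █                                                                  
                                                                     
                                                                     


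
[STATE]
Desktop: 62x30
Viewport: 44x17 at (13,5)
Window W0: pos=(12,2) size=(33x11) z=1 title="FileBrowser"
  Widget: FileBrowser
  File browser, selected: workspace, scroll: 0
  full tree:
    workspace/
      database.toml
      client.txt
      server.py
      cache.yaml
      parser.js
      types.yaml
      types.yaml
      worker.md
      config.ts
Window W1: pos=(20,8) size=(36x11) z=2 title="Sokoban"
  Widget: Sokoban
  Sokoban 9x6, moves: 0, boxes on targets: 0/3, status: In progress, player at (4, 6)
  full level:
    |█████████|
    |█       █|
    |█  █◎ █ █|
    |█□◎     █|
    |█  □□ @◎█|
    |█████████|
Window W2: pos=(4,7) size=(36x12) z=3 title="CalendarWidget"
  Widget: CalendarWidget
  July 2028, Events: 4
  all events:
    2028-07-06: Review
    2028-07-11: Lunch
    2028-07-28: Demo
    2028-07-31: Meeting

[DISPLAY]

> [-] workspace/               ┃            
    database.toml              ┃            
━━━━━━━━━━━━━━━━━━━━━━━━━━┓    ┃            
rWidget                   ┃━━━━━━━━━━━━━━━┓ 
──────────────────────────┨               ┃ 
    July 2028             ┃───────────────┨ 
 Th Fr Sa Su              ┃               ┃ 
        1  2              ┃               ┃ 
  6*  7  8  9             ┃               ┃ 
2 13 14 15 16             ┃               ┃ 
 20 21 22 23              ┃               ┃ 
 27 28* 29 30             ┃               ┃ 
                          ┃               ┃ 
━━━━━━━━━━━━━━━━━━━━━━━━━━┛━━━━━━━━━━━━━━━┛ 
                                            
                                            
                                            


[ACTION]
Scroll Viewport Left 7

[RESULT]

      ┃> [-] workspace/               ┃     
      ┃    database.toml              ┃     
━━━━━━━━━━━━━━━━━━━━━━━━━━━━━━━━━┓    ┃     
CalendarWidget                   ┃━━━━━━━━━━
─────────────────────────────────┨          
           July 2028             ┃──────────
o Tu We Th Fr Sa Su              ┃          
               1  2              ┃          
3  4  5  6*  7  8  9             ┃          
0 11* 12 13 14 15 16             ┃          
7 18 19 20 21 22 23              ┃          
4 25 26 27 28* 29 30             ┃          
1*                               ┃          
━━━━━━━━━━━━━━━━━━━━━━━━━━━━━━━━━┛━━━━━━━━━━
                                            
                                            
                                            


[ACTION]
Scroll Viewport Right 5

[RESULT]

 ┃> [-] workspace/               ┃          
 ┃    database.toml              ┃          
━━━━━━━━━━━━━━━━━━━━━━━━━━━━┓    ┃          
darWidget                   ┃━━━━━━━━━━━━━━━
────────────────────────────┨               
      July 2028             ┃───────────────
We Th Fr Sa Su              ┃               
          1  2              ┃               
 5  6*  7  8  9             ┃               
 12 13 14 15 16             ┃               
19 20 21 22 23              ┃               
26 27 28* 29 30             ┃               
                            ┃               
━━━━━━━━━━━━━━━━━━━━━━━━━━━━┛━━━━━━━━━━━━━━━
                                            
                                            
                                            


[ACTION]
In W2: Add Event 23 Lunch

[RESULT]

 ┃> [-] workspace/               ┃          
 ┃    database.toml              ┃          
━━━━━━━━━━━━━━━━━━━━━━━━━━━━┓    ┃          
darWidget                   ┃━━━━━━━━━━━━━━━
────────────────────────────┨               
      July 2028             ┃───────────────
We Th Fr Sa Su              ┃               
          1  2              ┃               
 5  6*  7  8  9             ┃               
 12 13 14 15 16             ┃               
19 20 21 22 23*             ┃               
26 27 28* 29 30             ┃               
                            ┃               
━━━━━━━━━━━━━━━━━━━━━━━━━━━━┛━━━━━━━━━━━━━━━
                                            
                                            
                                            
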